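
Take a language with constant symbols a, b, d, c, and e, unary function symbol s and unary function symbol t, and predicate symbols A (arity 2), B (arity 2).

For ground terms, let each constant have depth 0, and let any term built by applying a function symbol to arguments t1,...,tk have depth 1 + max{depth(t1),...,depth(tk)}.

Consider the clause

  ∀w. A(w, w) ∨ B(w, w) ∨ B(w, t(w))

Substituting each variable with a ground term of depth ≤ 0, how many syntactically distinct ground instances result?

5

Ground terms of depth ≤ 0:
  Let N_k count ground terms of depth at most k. Each non-constant term of depth ≤ k is some function symbol applied to depth-≤(k−1) arguments, giving N_k = 5 + N_{k-1} + N_{k-1}.
  N_0 = 5
So there are 5 ground terms available for substitution.
The body mentions the single quantified variable w; since ground terms form a free algebra, no two substitutions collapse to the same formula.
Number of ground instances = 5.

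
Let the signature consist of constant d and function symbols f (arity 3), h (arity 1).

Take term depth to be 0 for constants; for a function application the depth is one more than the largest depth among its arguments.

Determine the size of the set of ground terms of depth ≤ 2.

If N_k denotes the number of depth-≤k ground terms, the 1 constant gives N_0 = 1, and each function symbol of arity r contributes N_{k-1}^r new terms at level k: N_k = 1 + N_{k-1}^3 + N_{k-1}.
N_0 = 1
N_1 = 1 + 1^3 + 1 = 3
N_2 = 1 + 3^3 + 3 = 31

31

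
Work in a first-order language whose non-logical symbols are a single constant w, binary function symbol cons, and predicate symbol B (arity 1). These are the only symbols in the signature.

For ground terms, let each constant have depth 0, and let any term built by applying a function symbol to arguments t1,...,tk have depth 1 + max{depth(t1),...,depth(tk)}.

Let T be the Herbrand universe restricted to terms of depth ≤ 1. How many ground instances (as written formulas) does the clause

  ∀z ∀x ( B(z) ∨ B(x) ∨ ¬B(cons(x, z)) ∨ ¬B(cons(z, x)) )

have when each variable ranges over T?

Ground terms of depth ≤ 1:
  Write N_k for the number of ground terms of depth ≤ k. A term of depth ≤ k is either a constant or a function symbol applied to arguments of depth ≤ k−1, so N_k = 1 + N_{k-1}^2.
  N_0 = 1
  N_1 = 1 + 1^2 = 2
  Explicitly: w, cons(w, w).
So there are 2 ground terms available for substitution.
Each of z, x ranges independently over the available ground terms, and distinct assignments produce distinct instances.
Number of ground instances = 2^2 = 4.

4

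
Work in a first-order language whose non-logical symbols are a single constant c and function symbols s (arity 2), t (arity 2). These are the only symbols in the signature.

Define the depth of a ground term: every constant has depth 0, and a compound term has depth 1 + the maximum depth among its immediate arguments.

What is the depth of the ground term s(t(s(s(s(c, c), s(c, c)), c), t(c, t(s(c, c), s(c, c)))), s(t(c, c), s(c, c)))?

5

depth(s(c, c)) = 1 + max(0, 0) = 1
depth(s(s(c, c), s(c, c))) = 1 + max(1, 1) = 2
depth(s(s(s(c, c), s(c, c)), c)) = 1 + max(2, 0) = 3
depth(t(s(c, c), s(c, c))) = 1 + max(1, 1) = 2
depth(t(c, t(s(c, c), s(c, c)))) = 1 + max(0, 2) = 3
depth(t(s(s(s(c, c), s(c, c)), c), t(c, t(s(c, c), s(c, c))))) = 1 + max(3, 3) = 4
depth(t(c, c)) = 1 + max(0, 0) = 1
depth(s(t(c, c), s(c, c))) = 1 + max(1, 1) = 2
depth(s(t(s(s(s(c, c), s(c, c)), c), t(c, t(s(c, c), s(c, c)))), s(t(c, c), s(c, c)))) = 1 + max(4, 2) = 5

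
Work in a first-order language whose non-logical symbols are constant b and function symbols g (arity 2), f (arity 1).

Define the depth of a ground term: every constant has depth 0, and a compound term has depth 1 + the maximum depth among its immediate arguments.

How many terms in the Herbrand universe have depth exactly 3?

170

Count level by level. With function symbols g/2, f/1, the terms of depth ≤ k are the 1 constant together with each function applied to depth-≤(k−1) tuples, so N_k = 1 + N_{k-1}^2 + N_{k-1}.
N_0 = 1
N_1 = 1 + 1^2 + 1 = 3
N_2 = 1 + 3^2 + 3 = 13
N_3 = 1 + 13^2 + 13 = 183
Terms of depth exactly 3: N_3 − N_2 = 183 − 13 = 170.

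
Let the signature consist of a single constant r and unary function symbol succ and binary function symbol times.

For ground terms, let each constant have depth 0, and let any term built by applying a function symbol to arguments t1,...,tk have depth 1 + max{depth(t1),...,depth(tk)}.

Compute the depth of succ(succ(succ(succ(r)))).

depth(succ(r)) = 1 + depth(r) = 1 + 0 = 1
depth(succ(succ(r))) = 1 + depth(succ(r)) = 1 + 1 = 2
depth(succ(succ(succ(r)))) = 1 + depth(succ(succ(r))) = 1 + 2 = 3
depth(succ(succ(succ(succ(r))))) = 1 + depth(succ(succ(succ(r)))) = 1 + 3 = 4

4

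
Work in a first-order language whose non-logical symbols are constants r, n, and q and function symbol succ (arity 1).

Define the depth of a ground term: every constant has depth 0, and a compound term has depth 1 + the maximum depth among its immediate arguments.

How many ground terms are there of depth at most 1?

6

If N_k denotes the number of depth-≤k ground terms, the 3 constants give N_0 = 3, and each function symbol of arity r contributes N_{k-1}^r new terms at level k: N_k = 3 + N_{k-1}.
N_0 = 3
N_1 = 3 + 3 = 6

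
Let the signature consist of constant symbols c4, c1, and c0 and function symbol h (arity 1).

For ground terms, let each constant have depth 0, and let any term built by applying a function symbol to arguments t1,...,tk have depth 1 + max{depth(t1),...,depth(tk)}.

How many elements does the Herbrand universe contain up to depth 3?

Let N_k = |{terms of depth ≤ k}|. Then N_0 = 3 and N_k = 3 + N_{k-1} for k ≥ 1 (one summand per function symbol, arity giving the exponent).
N_0 = 3
N_1 = 3 + 3 = 6
N_2 = 3 + 6 = 9
N_3 = 3 + 9 = 12
Explicitly: c4, c1, c0, h(c4), h(c1), h(c0), h(h(c4)), h(h(c1)), h(h(c0)), h(h(h(c4))), h(h(h(c1))), h(h(h(c0))).

12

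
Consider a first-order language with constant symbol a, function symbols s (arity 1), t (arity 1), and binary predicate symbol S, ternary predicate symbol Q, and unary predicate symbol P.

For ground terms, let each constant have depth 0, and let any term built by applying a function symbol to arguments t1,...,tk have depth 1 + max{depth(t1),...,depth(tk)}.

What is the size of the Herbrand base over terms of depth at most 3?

First count ground terms of depth ≤ 3.
If N_k denotes the number of depth-≤k ground terms, the 1 constant gives N_0 = 1, and each function symbol of arity r contributes N_{k-1}^r new terms at level k: N_k = 1 + N_{k-1} + N_{k-1}.
N_0 = 1
N_1 = 1 + 1 + 1 = 3
N_2 = 1 + 3 + 3 = 7
N_3 = 1 + 7 + 7 = 15
So |H| = 15.
Ground atoms are formed by filling each argument slot of a predicate with a term from H, so an r-ary predicate gives |H|^r atoms:
  S: 15^2 = 225;  Q: 15^3 = 3375;  P: 15
Total ground atoms: 225 + 3375 + 15 = 3615.

3615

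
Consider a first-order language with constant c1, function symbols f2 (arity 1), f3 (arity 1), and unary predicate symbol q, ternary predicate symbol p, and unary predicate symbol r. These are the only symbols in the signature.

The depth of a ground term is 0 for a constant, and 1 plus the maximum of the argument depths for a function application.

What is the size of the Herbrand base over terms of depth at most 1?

33

First count ground terms of depth ≤ 1.
Count level by level. With function symbols f2/1, f3/1, the terms of depth ≤ k are the 1 constant together with each function applied to depth-≤(k−1) tuples, so N_k = 1 + N_{k-1} + N_{k-1}.
N_0 = 1
N_1 = 1 + 1 + 1 = 3
Explicitly: c1, f2(c1), f3(c1).
So |H| = 3.
Each predicate of arity r yields |H|^r ground atoms (one per choice of an r-tuple from H):
  q: 3;  p: 3^3 = 27;  r: 3
Total ground atoms: 3 + 27 + 3 = 33.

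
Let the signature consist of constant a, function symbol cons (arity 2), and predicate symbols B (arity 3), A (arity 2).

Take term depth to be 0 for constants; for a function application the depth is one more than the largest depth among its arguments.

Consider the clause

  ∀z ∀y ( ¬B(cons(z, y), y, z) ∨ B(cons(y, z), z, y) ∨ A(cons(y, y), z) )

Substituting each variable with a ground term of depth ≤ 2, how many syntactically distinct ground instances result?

Ground terms of depth ≤ 2:
  Let N_k count ground terms of depth at most k. Each non-constant term of depth ≤ k is some function symbol applied to depth-≤(k−1) arguments, giving N_k = 1 + N_{k-1}^2.
  N_0 = 1
  N_1 = 1 + 1^2 = 2
  N_2 = 1 + 2^2 = 5
  Explicitly: a, cons(a, a), cons(a, cons(a, a)), cons(cons(a, a), a), cons(cons(a, a), cons(a, a)).
So there are 5 ground terms available for substitution.
The clause has 2 distinct variables (z, y), each appearing in the body. In the free term algebra distinct substitutions yield syntactically distinct ground instances.
Number of ground instances = 5^2 = 25.

25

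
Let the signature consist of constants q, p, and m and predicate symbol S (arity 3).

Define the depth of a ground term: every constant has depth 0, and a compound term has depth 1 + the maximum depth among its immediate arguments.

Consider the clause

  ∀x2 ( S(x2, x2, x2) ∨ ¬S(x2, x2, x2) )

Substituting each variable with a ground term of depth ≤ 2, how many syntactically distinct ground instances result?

Ground terms of depth ≤ 2:
  With no function symbols every ground term is a constant, so there are exactly 3 ground terms at every depth bound.
  N_0 = 3
  N_1 = 3
  N_2 = 3
  Explicitly: q, p, m.
So there are 3 ground terms available for substitution.
The variable x2 ranges independently over the available ground terms, and distinct assignments produce distinct instances.
Number of ground instances = 3.

3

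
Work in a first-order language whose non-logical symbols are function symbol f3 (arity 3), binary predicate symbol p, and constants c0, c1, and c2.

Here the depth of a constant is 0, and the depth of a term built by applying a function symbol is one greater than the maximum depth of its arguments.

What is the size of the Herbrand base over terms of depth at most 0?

First count ground terms of depth ≤ 0.
Let N_k count ground terms of depth at most k. Each non-constant term of depth ≤ k is some function symbol applied to depth-≤(k−1) arguments, giving N_k = 3 + N_{k-1}^3.
N_0 = 3
Explicitly: c0, c1, c2.
So |H| = 3.
Each predicate of arity r yields |H|^r ground atoms (one per choice of an r-tuple from H):
  p: 3^2 = 9
Total ground atoms: 9.

9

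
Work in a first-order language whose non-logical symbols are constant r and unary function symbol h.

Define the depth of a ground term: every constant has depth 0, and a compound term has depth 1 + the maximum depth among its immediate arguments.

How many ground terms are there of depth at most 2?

Write N_k for the number of ground terms of depth ≤ k. A term of depth ≤ k is either a constant or a function symbol applied to arguments of depth ≤ k−1, so N_k = 1 + N_{k-1}.
N_0 = 1
N_1 = 1 + 1 = 2
N_2 = 1 + 2 = 3
Explicitly: r, h(r), h(h(r)).

3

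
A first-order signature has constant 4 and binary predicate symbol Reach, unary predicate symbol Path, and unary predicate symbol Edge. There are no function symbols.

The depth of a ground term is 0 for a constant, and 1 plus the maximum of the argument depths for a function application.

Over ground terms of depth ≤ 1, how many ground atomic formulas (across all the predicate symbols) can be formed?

First count ground terms of depth ≤ 1.
With no function symbols every ground term is a constant, so there is exactly 1 ground term at every depth bound.
N_0 = 1
N_1 = 1
Explicitly: 4.
So |H| = 1.
Each predicate of arity r yields |H|^r ground atoms (one per choice of an r-tuple from H):
  Reach: 1^2 = 1;  Path: 1;  Edge: 1
Total ground atoms: 1 + 1 + 1 = 3.

3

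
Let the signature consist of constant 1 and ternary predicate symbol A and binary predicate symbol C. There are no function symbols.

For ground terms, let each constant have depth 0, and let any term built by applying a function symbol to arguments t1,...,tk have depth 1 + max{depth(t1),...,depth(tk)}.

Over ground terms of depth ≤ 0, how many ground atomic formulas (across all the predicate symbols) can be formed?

First count ground terms of depth ≤ 0.
With no function symbols every ground term is a constant, so there is exactly 1 ground term at every depth bound.
N_0 = 1
Explicitly: 1.
So |H| = 1.
For each predicate symbol, the number of ground atoms is |H| raised to its arity; summing:
  A: 1^3 = 1;  C: 1^2 = 1
Total ground atoms: 1 + 1 = 2.

2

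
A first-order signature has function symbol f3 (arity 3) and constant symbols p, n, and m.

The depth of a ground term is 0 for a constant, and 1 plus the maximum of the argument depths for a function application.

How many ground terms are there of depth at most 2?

If N_k denotes the number of depth-≤k ground terms, the 3 constants give N_0 = 3, and each function symbol of arity r contributes N_{k-1}^r new terms at level k: N_k = 3 + N_{k-1}^3.
N_0 = 3
N_1 = 3 + 3^3 = 30
N_2 = 3 + 30^3 = 27003

27003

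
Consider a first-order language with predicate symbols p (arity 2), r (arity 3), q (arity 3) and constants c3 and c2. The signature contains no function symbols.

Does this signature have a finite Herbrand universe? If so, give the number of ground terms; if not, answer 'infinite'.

2

There are no function symbols, so every ground term is one of the 2 constants.
The Herbrand universe is {c3, c2}, which is finite with 2 elements.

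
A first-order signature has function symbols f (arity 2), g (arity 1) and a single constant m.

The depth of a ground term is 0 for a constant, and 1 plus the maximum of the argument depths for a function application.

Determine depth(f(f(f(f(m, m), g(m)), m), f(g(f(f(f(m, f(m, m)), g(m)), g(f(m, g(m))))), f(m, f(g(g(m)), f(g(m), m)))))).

depth(f(m, m)) = 1 + max(0, 0) = 1
depth(g(m)) = 1 + depth(m) = 1 + 0 = 1
depth(f(f(m, m), g(m))) = 1 + max(1, 1) = 2
depth(f(f(f(m, m), g(m)), m)) = 1 + max(2, 0) = 3
depth(f(m, f(m, m))) = 1 + max(0, 1) = 2
depth(f(f(m, f(m, m)), g(m))) = 1 + max(2, 1) = 3
depth(f(m, g(m))) = 1 + max(0, 1) = 2
depth(g(f(m, g(m)))) = 1 + depth(f(m, g(m))) = 1 + 2 = 3
depth(f(f(f(m, f(m, m)), g(m)), g(f(m, g(m))))) = 1 + max(3, 3) = 4
depth(g(f(f(f(m, f(m, m)), g(m)), g(f(m, g(m)))))) = 1 + depth(f(f(f(m, f(m, m)), g(m)), g(f(m, g(m))))) = 1 + 4 = 5
depth(g(g(m))) = 1 + depth(g(m)) = 1 + 1 = 2
depth(f(g(m), m)) = 1 + max(1, 0) = 2
depth(f(g(g(m)), f(g(m), m))) = 1 + max(2, 2) = 3
depth(f(m, f(g(g(m)), f(g(m), m)))) = 1 + max(0, 3) = 4
depth(f(g(f(f(f(m, f(m, m)), g(m)), g(f(m, g(m))))), f(m, f(g(g(m)), f(g(m), m))))) = 1 + max(5, 4) = 6
depth(f(f(f(f(m, m), g(m)), m), f(g(f(f(f(m, f(m, m)), g(m)), g(f(m, g(m))))), f(m, f(g(g(m)), f(g(m), m)))))) = 1 + max(3, 6) = 7

7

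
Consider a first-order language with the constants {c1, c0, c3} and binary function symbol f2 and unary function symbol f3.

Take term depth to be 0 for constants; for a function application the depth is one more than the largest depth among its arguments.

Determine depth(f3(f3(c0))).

depth(f3(c0)) = 1 + depth(c0) = 1 + 0 = 1
depth(f3(f3(c0))) = 1 + depth(f3(c0)) = 1 + 1 = 2

2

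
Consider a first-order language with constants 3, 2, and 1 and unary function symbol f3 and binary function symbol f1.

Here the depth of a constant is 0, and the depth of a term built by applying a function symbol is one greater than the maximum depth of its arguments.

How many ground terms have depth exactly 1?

Count level by level. With function symbols f3/1, f1/2, the terms of depth ≤ k are the 3 constants together with each function applied to depth-≤(k−1) tuples, so N_k = 3 + N_{k-1} + N_{k-1}^2.
N_0 = 3
N_1 = 3 + 3 + 3^2 = 15
Terms of depth exactly 1: N_1 − N_0 = 15 − 3 = 12.

12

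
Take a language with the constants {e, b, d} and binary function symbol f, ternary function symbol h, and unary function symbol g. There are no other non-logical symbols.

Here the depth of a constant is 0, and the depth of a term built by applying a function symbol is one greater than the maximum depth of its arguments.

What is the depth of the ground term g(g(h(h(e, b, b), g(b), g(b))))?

4

depth(h(e, b, b)) = 1 + max(0, 0, 0) = 1
depth(g(b)) = 1 + depth(b) = 1 + 0 = 1
depth(h(h(e, b, b), g(b), g(b))) = 1 + max(1, 1, 1) = 2
depth(g(h(h(e, b, b), g(b), g(b)))) = 1 + depth(h(h(e, b, b), g(b), g(b))) = 1 + 2 = 3
depth(g(g(h(h(e, b, b), g(b), g(b))))) = 1 + depth(g(h(h(e, b, b), g(b), g(b)))) = 1 + 3 = 4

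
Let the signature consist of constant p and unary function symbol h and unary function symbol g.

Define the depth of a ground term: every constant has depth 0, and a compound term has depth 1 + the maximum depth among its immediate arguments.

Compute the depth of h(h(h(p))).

3

depth(h(p)) = 1 + depth(p) = 1 + 0 = 1
depth(h(h(p))) = 1 + depth(h(p)) = 1 + 1 = 2
depth(h(h(h(p)))) = 1 + depth(h(h(p))) = 1 + 2 = 3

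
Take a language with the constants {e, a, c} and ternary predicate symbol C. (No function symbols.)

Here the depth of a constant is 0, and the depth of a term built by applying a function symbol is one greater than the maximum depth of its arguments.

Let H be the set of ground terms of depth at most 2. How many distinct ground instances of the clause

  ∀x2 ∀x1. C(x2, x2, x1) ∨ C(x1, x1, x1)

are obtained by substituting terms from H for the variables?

9

Ground terms of depth ≤ 2:
  With no function symbols every ground term is a constant, so there are exactly 3 ground terms at every depth bound.
  N_0 = 3
  N_1 = 3
  N_2 = 3
So there are 3 ground terms available for substitution.
The clause has 2 distinct variables (x2, x1), each appearing in the body. In the free term algebra distinct substitutions yield syntactically distinct ground instances.
Number of ground instances = 3^2 = 9.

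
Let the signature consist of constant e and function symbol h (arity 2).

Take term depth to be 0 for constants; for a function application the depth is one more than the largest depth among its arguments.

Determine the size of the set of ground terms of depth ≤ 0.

1

If N_k denotes the number of depth-≤k ground terms, the 1 constant gives N_0 = 1, and each function symbol of arity r contributes N_{k-1}^r new terms at level k: N_k = 1 + N_{k-1}^2.
N_0 = 1
Explicitly: e.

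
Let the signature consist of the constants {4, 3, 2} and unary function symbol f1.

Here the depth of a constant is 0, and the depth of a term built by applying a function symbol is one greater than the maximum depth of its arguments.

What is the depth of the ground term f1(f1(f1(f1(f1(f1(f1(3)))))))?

7

depth(f1(3)) = 1 + depth(3) = 1 + 0 = 1
depth(f1(f1(3))) = 1 + depth(f1(3)) = 1 + 1 = 2
depth(f1(f1(f1(3)))) = 1 + depth(f1(f1(3))) = 1 + 2 = 3
depth(f1(f1(f1(f1(3))))) = 1 + depth(f1(f1(f1(3)))) = 1 + 3 = 4
depth(f1(f1(f1(f1(f1(3)))))) = 1 + depth(f1(f1(f1(f1(3))))) = 1 + 4 = 5
depth(f1(f1(f1(f1(f1(f1(3))))))) = 1 + depth(f1(f1(f1(f1(f1(3)))))) = 1 + 5 = 6
depth(f1(f1(f1(f1(f1(f1(f1(3)))))))) = 1 + depth(f1(f1(f1(f1(f1(f1(3))))))) = 1 + 6 = 7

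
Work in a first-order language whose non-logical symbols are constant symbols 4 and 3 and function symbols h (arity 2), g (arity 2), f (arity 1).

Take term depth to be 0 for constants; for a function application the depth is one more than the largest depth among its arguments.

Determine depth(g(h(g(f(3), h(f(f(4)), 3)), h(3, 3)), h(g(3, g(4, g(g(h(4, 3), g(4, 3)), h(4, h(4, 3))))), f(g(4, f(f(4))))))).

7

depth(f(3)) = 1 + depth(3) = 1 + 0 = 1
depth(f(4)) = 1 + depth(4) = 1 + 0 = 1
depth(f(f(4))) = 1 + depth(f(4)) = 1 + 1 = 2
depth(h(f(f(4)), 3)) = 1 + max(2, 0) = 3
depth(g(f(3), h(f(f(4)), 3))) = 1 + max(1, 3) = 4
depth(h(3, 3)) = 1 + max(0, 0) = 1
depth(h(g(f(3), h(f(f(4)), 3)), h(3, 3))) = 1 + max(4, 1) = 5
depth(h(4, 3)) = 1 + max(0, 0) = 1
depth(g(4, 3)) = 1 + max(0, 0) = 1
depth(g(h(4, 3), g(4, 3))) = 1 + max(1, 1) = 2
depth(h(4, h(4, 3))) = 1 + max(0, 1) = 2
depth(g(g(h(4, 3), g(4, 3)), h(4, h(4, 3)))) = 1 + max(2, 2) = 3
depth(g(4, g(g(h(4, 3), g(4, 3)), h(4, h(4, 3))))) = 1 + max(0, 3) = 4
depth(g(3, g(4, g(g(h(4, 3), g(4, 3)), h(4, h(4, 3)))))) = 1 + max(0, 4) = 5
depth(g(4, f(f(4)))) = 1 + max(0, 2) = 3
depth(f(g(4, f(f(4))))) = 1 + depth(g(4, f(f(4)))) = 1 + 3 = 4
depth(h(g(3, g(4, g(g(h(4, 3), g(4, 3)), h(4, h(4, 3))))), f(g(4, f(f(4)))))) = 1 + max(5, 4) = 6
depth(g(h(g(f(3), h(f(f(4)), 3)), h(3, 3)), h(g(3, g(4, g(g(h(4, 3), g(4, 3)), h(4, h(4, 3))))), f(g(4, f(f(4))))))) = 1 + max(5, 6) = 7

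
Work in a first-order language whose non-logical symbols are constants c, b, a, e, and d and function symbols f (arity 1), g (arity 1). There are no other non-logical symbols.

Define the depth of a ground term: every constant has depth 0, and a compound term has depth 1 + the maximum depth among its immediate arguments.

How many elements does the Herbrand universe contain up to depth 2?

Let N_k count ground terms of depth at most k. Each non-constant term of depth ≤ k is some function symbol applied to depth-≤(k−1) arguments, giving N_k = 5 + N_{k-1} + N_{k-1}.
N_0 = 5
N_1 = 5 + 5 + 5 = 15
N_2 = 5 + 15 + 15 = 35

35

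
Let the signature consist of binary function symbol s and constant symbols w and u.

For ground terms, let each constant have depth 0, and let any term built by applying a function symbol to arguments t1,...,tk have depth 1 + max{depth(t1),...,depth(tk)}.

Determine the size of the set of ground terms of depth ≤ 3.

1446

Count level by level. With function symbols s/2, the terms of depth ≤ k are the 2 constants together with each function applied to depth-≤(k−1) tuples, so N_k = 2 + N_{k-1}^2.
N_0 = 2
N_1 = 2 + 2^2 = 6
N_2 = 2 + 6^2 = 38
N_3 = 2 + 38^2 = 1446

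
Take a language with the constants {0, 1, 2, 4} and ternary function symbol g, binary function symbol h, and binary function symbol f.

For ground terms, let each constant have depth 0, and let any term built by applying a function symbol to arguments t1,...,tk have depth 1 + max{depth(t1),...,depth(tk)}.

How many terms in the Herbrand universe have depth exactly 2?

Let N_k count ground terms of depth at most k. Each non-constant term of depth ≤ k is some function symbol applied to depth-≤(k−1) arguments, giving N_k = 4 + N_{k-1}^3 + N_{k-1}^2 + N_{k-1}^2.
N_0 = 4
N_1 = 4 + 4^3 + 4^2 + 4^2 = 100
N_2 = 4 + 100^3 + 100^2 + 100^2 = 1020004
Terms of depth exactly 2: N_2 − N_1 = 1020004 − 100 = 1019904.

1019904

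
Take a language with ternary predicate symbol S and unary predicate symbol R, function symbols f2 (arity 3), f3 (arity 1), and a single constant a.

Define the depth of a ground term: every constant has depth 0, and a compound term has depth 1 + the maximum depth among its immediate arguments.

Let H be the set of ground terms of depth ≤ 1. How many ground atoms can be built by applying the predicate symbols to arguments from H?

30

First count ground terms of depth ≤ 1.
Count level by level. With function symbols f2/3, f3/1, the terms of depth ≤ k are the 1 constant together with each function applied to depth-≤(k−1) tuples, so N_k = 1 + N_{k-1}^3 + N_{k-1}.
N_0 = 1
N_1 = 1 + 1^3 + 1 = 3
Explicitly: a, f2(a, a, a), f3(a).
So |H| = 3.
For each predicate symbol, the number of ground atoms is |H| raised to its arity; summing:
  S: 3^3 = 27;  R: 3
Total ground atoms: 27 + 3 = 30.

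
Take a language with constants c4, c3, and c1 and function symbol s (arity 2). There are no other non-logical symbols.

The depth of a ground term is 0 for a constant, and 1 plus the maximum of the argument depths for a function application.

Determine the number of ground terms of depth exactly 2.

If N_k denotes the number of depth-≤k ground terms, the 3 constants give N_0 = 3, and each function symbol of arity r contributes N_{k-1}^r new terms at level k: N_k = 3 + N_{k-1}^2.
N_0 = 3
N_1 = 3 + 3^2 = 12
N_2 = 3 + 12^2 = 147
Terms of depth exactly 2: N_2 − N_1 = 147 − 12 = 135.

135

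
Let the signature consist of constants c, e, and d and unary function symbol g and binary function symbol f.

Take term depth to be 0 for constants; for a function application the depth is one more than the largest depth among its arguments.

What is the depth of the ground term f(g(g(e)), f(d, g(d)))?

3

depth(g(e)) = 1 + depth(e) = 1 + 0 = 1
depth(g(g(e))) = 1 + depth(g(e)) = 1 + 1 = 2
depth(g(d)) = 1 + depth(d) = 1 + 0 = 1
depth(f(d, g(d))) = 1 + max(0, 1) = 2
depth(f(g(g(e)), f(d, g(d)))) = 1 + max(2, 2) = 3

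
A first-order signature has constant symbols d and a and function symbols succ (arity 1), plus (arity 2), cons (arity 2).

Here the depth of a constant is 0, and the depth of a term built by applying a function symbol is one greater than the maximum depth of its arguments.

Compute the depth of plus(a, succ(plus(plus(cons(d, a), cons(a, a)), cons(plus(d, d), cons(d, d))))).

depth(cons(d, a)) = 1 + max(0, 0) = 1
depth(cons(a, a)) = 1 + max(0, 0) = 1
depth(plus(cons(d, a), cons(a, a))) = 1 + max(1, 1) = 2
depth(plus(d, d)) = 1 + max(0, 0) = 1
depth(cons(d, d)) = 1 + max(0, 0) = 1
depth(cons(plus(d, d), cons(d, d))) = 1 + max(1, 1) = 2
depth(plus(plus(cons(d, a), cons(a, a)), cons(plus(d, d), cons(d, d)))) = 1 + max(2, 2) = 3
depth(succ(plus(plus(cons(d, a), cons(a, a)), cons(plus(d, d), cons(d, d))))) = 1 + depth(plus(plus(cons(d, a), cons(a, a)), cons(plus(d, d), cons(d, d)))) = 1 + 3 = 4
depth(plus(a, succ(plus(plus(cons(d, a), cons(a, a)), cons(plus(d, d), cons(d, d)))))) = 1 + max(0, 4) = 5

5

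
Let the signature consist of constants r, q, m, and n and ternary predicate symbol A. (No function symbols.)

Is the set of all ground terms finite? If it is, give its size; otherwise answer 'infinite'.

There are no function symbols, so every ground term is one of the 4 constants.
The Herbrand universe is {r, q, m, n}, which is finite with 4 elements.

4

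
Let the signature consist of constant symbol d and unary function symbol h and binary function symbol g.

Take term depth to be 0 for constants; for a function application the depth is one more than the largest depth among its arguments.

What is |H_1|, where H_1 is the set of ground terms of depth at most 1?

3

Let N_k count ground terms of depth at most k. Each non-constant term of depth ≤ k is some function symbol applied to depth-≤(k−1) arguments, giving N_k = 1 + N_{k-1} + N_{k-1}^2.
N_0 = 1
N_1 = 1 + 1 + 1^2 = 3
Explicitly: d, h(d), g(d, d).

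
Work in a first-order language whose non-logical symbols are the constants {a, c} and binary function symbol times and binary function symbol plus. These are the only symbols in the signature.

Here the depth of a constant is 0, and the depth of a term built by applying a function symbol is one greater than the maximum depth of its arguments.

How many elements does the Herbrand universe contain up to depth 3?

81610

If N_k denotes the number of depth-≤k ground terms, the 2 constants give N_0 = 2, and each function symbol of arity r contributes N_{k-1}^r new terms at level k: N_k = 2 + N_{k-1}^2 + N_{k-1}^2.
N_0 = 2
N_1 = 2 + 2^2 + 2^2 = 10
N_2 = 2 + 10^2 + 10^2 = 202
N_3 = 2 + 202^2 + 202^2 = 81610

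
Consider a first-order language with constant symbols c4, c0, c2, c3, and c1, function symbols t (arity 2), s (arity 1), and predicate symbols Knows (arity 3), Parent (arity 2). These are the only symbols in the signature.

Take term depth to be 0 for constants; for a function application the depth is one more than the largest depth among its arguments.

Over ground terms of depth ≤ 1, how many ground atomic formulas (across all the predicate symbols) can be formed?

First count ground terms of depth ≤ 1.
Write N_k for the number of ground terms of depth ≤ k. A term of depth ≤ k is either a constant or a function symbol applied to arguments of depth ≤ k−1, so N_k = 5 + N_{k-1}^2 + N_{k-1}.
N_0 = 5
N_1 = 5 + 5^2 + 5 = 35
So |H| = 35.
Each predicate of arity r yields |H|^r ground atoms (one per choice of an r-tuple from H):
  Knows: 35^3 = 42875;  Parent: 35^2 = 1225
Total ground atoms: 42875 + 1225 = 44100.

44100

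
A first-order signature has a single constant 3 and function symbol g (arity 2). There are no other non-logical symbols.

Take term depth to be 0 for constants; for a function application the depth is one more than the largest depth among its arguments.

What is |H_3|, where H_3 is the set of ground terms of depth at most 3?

26

Let N_k count ground terms of depth at most k. Each non-constant term of depth ≤ k is some function symbol applied to depth-≤(k−1) arguments, giving N_k = 1 + N_{k-1}^2.
N_0 = 1
N_1 = 1 + 1^2 = 2
N_2 = 1 + 2^2 = 5
N_3 = 1 + 5^2 = 26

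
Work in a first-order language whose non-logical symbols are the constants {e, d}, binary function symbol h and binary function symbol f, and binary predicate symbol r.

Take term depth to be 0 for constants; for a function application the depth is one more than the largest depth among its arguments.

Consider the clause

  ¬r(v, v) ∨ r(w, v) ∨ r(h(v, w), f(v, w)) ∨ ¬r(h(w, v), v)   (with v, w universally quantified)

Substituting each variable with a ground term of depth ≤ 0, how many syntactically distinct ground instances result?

Ground terms of depth ≤ 0:
  Let N_k = |{terms of depth ≤ k}|. Then N_0 = 2 and N_k = 2 + N_{k-1}^2 + N_{k-1}^2 for k ≥ 1 (one summand per function symbol, arity giving the exponent).
  N_0 = 2
  Explicitly: e, d.
So there are 2 ground terms available for substitution.
The body mentions every one of the 2 quantified variables; since ground terms form a free algebra, no two substitutions collapse to the same formula.
Number of ground instances = 2^2 = 4.

4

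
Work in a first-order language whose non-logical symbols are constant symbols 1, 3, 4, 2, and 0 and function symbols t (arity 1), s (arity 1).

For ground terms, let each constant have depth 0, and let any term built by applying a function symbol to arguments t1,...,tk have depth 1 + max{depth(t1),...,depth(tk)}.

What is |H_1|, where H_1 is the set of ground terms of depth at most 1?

15

Count level by level. With function symbols t/1, s/1, the terms of depth ≤ k are the 5 constants together with each function applied to depth-≤(k−1) tuples, so N_k = 5 + N_{k-1} + N_{k-1}.
N_0 = 5
N_1 = 5 + 5 + 5 = 15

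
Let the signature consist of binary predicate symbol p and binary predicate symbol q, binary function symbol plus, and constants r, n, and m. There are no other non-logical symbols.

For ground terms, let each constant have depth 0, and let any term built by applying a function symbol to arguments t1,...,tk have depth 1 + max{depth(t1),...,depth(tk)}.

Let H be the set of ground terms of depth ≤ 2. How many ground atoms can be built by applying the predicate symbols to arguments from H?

43218

First count ground terms of depth ≤ 2.
Write N_k for the number of ground terms of depth ≤ k. A term of depth ≤ k is either a constant or a function symbol applied to arguments of depth ≤ k−1, so N_k = 3 + N_{k-1}^2.
N_0 = 3
N_1 = 3 + 3^2 = 12
N_2 = 3 + 12^2 = 147
So |H| = 147.
Each predicate of arity r yields |H|^r ground atoms (one per choice of an r-tuple from H):
  p: 147^2 = 21609;  q: 147^2 = 21609
Total ground atoms: 21609 + 21609 = 43218.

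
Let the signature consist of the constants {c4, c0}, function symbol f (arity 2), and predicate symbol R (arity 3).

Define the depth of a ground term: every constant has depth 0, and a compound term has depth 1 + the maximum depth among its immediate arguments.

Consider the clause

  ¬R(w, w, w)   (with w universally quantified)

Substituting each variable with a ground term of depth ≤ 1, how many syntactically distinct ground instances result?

Ground terms of depth ≤ 1:
  Let N_k count ground terms of depth at most k. Each non-constant term of depth ≤ k is some function symbol applied to depth-≤(k−1) arguments, giving N_k = 2 + N_{k-1}^2.
  N_0 = 2
  N_1 = 2 + 2^2 = 6
  Explicitly: c4, c0, f(c4, c4), f(c4, c0), f(c0, c4), f(c0, c0).
So there are 6 ground terms available for substitution.
There is 1 variable to instantiate (w),  occurring in at least one literal, so different choices give different ground instances.
Number of ground instances = 6.

6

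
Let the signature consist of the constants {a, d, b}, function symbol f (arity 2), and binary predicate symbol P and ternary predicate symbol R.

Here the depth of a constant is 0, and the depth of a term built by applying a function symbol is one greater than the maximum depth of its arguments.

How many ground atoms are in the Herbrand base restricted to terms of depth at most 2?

3198132

First count ground terms of depth ≤ 2.
Let N_k count ground terms of depth at most k. Each non-constant term of depth ≤ k is some function symbol applied to depth-≤(k−1) arguments, giving N_k = 3 + N_{k-1}^2.
N_0 = 3
N_1 = 3 + 3^2 = 12
N_2 = 3 + 12^2 = 147
So |H| = 147.
A ground atom is a predicate applied to a tuple of terms from H, so the count is the sum over predicates of |H|^arity:
  P: 147^2 = 21609;  R: 147^3 = 3176523
Total ground atoms: 21609 + 3176523 = 3198132.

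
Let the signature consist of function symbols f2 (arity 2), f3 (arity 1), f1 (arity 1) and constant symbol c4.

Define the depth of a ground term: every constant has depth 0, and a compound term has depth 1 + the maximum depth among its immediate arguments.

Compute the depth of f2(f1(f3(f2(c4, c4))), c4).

4

depth(f2(c4, c4)) = 1 + max(0, 0) = 1
depth(f3(f2(c4, c4))) = 1 + depth(f2(c4, c4)) = 1 + 1 = 2
depth(f1(f3(f2(c4, c4)))) = 1 + depth(f3(f2(c4, c4))) = 1 + 2 = 3
depth(f2(f1(f3(f2(c4, c4))), c4)) = 1 + max(3, 0) = 4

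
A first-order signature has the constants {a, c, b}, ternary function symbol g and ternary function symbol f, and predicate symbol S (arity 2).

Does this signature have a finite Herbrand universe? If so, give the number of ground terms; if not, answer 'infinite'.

The signature has at least one function symbol (g, arity 3) and at least one constant (a).
Iterating g gives infinitely many distinct ground terms: a, g(a, a, a), g(g(a, a, a), g(a, a, a), g(a, a, a)), ...
So the Herbrand universe is infinite.

infinite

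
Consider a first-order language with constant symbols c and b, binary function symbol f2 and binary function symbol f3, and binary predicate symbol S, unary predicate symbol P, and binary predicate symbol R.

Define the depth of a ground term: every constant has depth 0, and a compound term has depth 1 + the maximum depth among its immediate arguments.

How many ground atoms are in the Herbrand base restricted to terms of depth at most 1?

210

First count ground terms of depth ≤ 1.
Count level by level. With function symbols f2/2, f3/2, the terms of depth ≤ k are the 2 constants together with each function applied to depth-≤(k−1) tuples, so N_k = 2 + N_{k-1}^2 + N_{k-1}^2.
N_0 = 2
N_1 = 2 + 2^2 + 2^2 = 10
Explicitly: c, b, f2(c, c), f2(c, b), f2(b, c), f2(b, b), f3(c, c), f3(c, b), f3(b, c), f3(b, b).
So |H| = 10.
A ground atom is a predicate applied to a tuple of terms from H, so the count is the sum over predicates of |H|^arity:
  S: 10^2 = 100;  P: 10;  R: 10^2 = 100
Total ground atoms: 100 + 10 + 100 = 210.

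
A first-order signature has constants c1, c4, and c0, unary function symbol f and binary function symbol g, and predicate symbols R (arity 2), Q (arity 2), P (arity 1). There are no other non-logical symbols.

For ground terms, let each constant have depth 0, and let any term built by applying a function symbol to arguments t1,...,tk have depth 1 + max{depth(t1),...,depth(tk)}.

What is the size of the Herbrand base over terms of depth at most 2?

118341

First count ground terms of depth ≤ 2.
Let N_k = |{terms of depth ≤ k}|. Then N_0 = 3 and N_k = 3 + N_{k-1} + N_{k-1}^2 for k ≥ 1 (one summand per function symbol, arity giving the exponent).
N_0 = 3
N_1 = 3 + 3 + 3^2 = 15
N_2 = 3 + 15 + 15^2 = 243
So |H| = 243.
For each predicate symbol, the number of ground atoms is |H| raised to its arity; summing:
  R: 243^2 = 59049;  Q: 243^2 = 59049;  P: 243
Total ground atoms: 59049 + 59049 + 243 = 118341.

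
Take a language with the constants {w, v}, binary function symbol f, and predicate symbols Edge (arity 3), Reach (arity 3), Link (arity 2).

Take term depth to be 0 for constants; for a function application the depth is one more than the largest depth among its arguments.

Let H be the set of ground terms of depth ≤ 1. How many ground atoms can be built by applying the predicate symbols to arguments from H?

468

First count ground terms of depth ≤ 1.
Write N_k for the number of ground terms of depth ≤ k. A term of depth ≤ k is either a constant or a function symbol applied to arguments of depth ≤ k−1, so N_k = 2 + N_{k-1}^2.
N_0 = 2
N_1 = 2 + 2^2 = 6
Explicitly: w, v, f(w, w), f(w, v), f(v, w), f(v, v).
So |H| = 6.
Ground atoms are formed by filling each argument slot of a predicate with a term from H, so an r-ary predicate gives |H|^r atoms:
  Edge: 6^3 = 216;  Reach: 6^3 = 216;  Link: 6^2 = 36
Total ground atoms: 216 + 216 + 36 = 468.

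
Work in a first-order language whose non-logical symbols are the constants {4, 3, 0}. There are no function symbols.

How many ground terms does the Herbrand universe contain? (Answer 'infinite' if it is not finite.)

There are no function symbols, so every ground term is one of the 3 constants.
The Herbrand universe is {4, 3, 0}, which is finite with 3 elements.

3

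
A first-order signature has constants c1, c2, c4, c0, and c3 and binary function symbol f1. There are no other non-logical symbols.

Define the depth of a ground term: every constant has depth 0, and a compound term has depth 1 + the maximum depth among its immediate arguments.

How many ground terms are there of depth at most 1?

30

Write N_k for the number of ground terms of depth ≤ k. A term of depth ≤ k is either a constant or a function symbol applied to arguments of depth ≤ k−1, so N_k = 5 + N_{k-1}^2.
N_0 = 5
N_1 = 5 + 5^2 = 30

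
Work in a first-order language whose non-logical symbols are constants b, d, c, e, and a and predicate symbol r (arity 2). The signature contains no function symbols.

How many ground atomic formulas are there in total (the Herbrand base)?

With no function symbols, the Herbrand universe is just the 5 constants.
Ground atoms per predicate: r: 5^2 = 25.
Herbrand base size = 25 = 25.

25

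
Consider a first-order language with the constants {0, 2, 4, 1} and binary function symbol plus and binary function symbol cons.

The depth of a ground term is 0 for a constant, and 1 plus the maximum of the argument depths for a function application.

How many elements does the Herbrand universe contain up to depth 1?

Let N_k count ground terms of depth at most k. Each non-constant term of depth ≤ k is some function symbol applied to depth-≤(k−1) arguments, giving N_k = 4 + N_{k-1}^2 + N_{k-1}^2.
N_0 = 4
N_1 = 4 + 4^2 + 4^2 = 36

36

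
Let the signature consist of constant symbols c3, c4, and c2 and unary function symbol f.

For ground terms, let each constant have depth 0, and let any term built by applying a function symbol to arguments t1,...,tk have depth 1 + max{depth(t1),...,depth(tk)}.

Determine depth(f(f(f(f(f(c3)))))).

depth(f(c3)) = 1 + depth(c3) = 1 + 0 = 1
depth(f(f(c3))) = 1 + depth(f(c3)) = 1 + 1 = 2
depth(f(f(f(c3)))) = 1 + depth(f(f(c3))) = 1 + 2 = 3
depth(f(f(f(f(c3))))) = 1 + depth(f(f(f(c3)))) = 1 + 3 = 4
depth(f(f(f(f(f(c3)))))) = 1 + depth(f(f(f(f(c3))))) = 1 + 4 = 5

5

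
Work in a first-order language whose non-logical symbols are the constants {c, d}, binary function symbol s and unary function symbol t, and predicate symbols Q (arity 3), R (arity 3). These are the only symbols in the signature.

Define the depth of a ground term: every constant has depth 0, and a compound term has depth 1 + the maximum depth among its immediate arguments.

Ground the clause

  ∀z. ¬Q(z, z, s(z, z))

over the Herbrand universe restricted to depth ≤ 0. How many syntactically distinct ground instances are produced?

Ground terms of depth ≤ 0:
  Let N_k = |{terms of depth ≤ k}|. Then N_0 = 2 and N_k = 2 + N_{k-1}^2 + N_{k-1} for k ≥ 1 (one summand per function symbol, arity giving the exponent).
  N_0 = 2
  Explicitly: c, d.
So there are 2 ground terms available for substitution.
There is 1 variable to instantiate (z),  occurring in at least one literal, so different choices give different ground instances.
Number of ground instances = 2.

2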